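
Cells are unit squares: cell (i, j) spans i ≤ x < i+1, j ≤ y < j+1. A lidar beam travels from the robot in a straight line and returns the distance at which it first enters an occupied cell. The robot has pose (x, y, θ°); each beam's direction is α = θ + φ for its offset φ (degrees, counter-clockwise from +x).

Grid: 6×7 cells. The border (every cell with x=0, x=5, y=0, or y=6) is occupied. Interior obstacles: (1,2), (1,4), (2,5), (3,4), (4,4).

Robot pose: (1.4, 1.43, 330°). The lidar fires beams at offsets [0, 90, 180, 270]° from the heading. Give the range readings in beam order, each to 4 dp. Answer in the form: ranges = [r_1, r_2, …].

ranges = [0.8600, 0.6582, 0.4619, 0.4965]

beam 1: φ=0°, α=330°
  dir = (cos 330°, sin 330°) = (0.8660, -0.5000); from cell (1,1)
  next x-line at t=0.6928, next y-line at t=0.8600; Δt_x=1.1547, Δt_y=2.0000
    x: enter (2,1) at t=0.6928
    y: enter (2,0) at t=0.8600 ← occupied
  → r_1 = 0.8600
beam 2: φ=90°, α=60°
  dir = (cos 60°, sin 60°) = (0.5000, 0.8660); from cell (1,1)
  next x-line at t=1.2000, next y-line at t=0.6582; Δt_x=2.0000, Δt_y=1.1547
    y: enter (1,2) at t=0.6582 ← occupied
  → r_2 = 0.6582
beam 3: φ=180°, α=150°
  dir = (cos 150°, sin 150°) = (-0.8660, 0.5000); from cell (1,1)
  next x-line at t=0.4619, next y-line at t=1.1400; Δt_x=1.1547, Δt_y=2.0000
    x: enter (0,1) at t=0.4619 ← occupied
  → r_3 = 0.4619
beam 4: φ=270°, α=240°
  dir = (cos 240°, sin 240°) = (-0.5000, -0.8660); from cell (1,1)
  next x-line at t=0.8000, next y-line at t=0.4965; Δt_x=2.0000, Δt_y=1.1547
    y: enter (1,0) at t=0.4965 ← occupied
  → r_4 = 0.4965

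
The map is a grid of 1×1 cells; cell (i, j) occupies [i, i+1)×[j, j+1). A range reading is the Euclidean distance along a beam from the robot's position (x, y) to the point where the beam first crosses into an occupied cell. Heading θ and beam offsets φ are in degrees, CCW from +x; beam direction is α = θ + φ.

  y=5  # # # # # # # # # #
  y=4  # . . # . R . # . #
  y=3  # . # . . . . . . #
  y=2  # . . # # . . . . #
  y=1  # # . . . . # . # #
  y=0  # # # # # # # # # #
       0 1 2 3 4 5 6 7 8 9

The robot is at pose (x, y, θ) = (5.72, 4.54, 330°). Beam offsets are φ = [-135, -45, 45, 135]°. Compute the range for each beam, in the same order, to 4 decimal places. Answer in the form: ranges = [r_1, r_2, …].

ranges = [1.7807, 2.6296, 1.3252, 0.4762]

beam 1: φ=-135°, α=195°
  dir = (cos 195°, sin 195°) = (-0.9659, -0.2588); from cell (5,4)
  next x-line at t=0.7454, next y-line at t=2.0864; Δt_x=1.0353, Δt_y=3.8637
    x: enter (4,4) at t=0.7454
    x: enter (3,4) at t=1.7807 ← occupied
  → r_1 = 1.7807
beam 2: φ=-45°, α=285°
  dir = (cos 285°, sin 285°) = (0.2588, -0.9659); from cell (5,4)
  next x-line at t=1.0818, next y-line at t=0.5590; Δt_x=3.8637, Δt_y=1.0353
    y: enter (5,3) at t=0.5590
    x: enter (6,3) at t=1.0818
    y: enter (6,2) at t=1.5943
    y: enter (6,1) at t=2.6296 ← occupied
  → r_2 = 2.6296
beam 3: φ=45°, α=15°
  dir = (cos 15°, sin 15°) = (0.9659, 0.2588); from cell (5,4)
  next x-line at t=0.2899, next y-line at t=1.7773; Δt_x=1.0353, Δt_y=3.8637
    x: enter (6,4) at t=0.2899
    x: enter (7,4) at t=1.3252 ← occupied
  → r_3 = 1.3252
beam 4: φ=135°, α=105°
  dir = (cos 105°, sin 105°) = (-0.2588, 0.9659); from cell (5,4)
  next x-line at t=2.7819, next y-line at t=0.4762; Δt_x=3.8637, Δt_y=1.0353
    y: enter (5,5) at t=0.4762 ← occupied
  → r_4 = 0.4762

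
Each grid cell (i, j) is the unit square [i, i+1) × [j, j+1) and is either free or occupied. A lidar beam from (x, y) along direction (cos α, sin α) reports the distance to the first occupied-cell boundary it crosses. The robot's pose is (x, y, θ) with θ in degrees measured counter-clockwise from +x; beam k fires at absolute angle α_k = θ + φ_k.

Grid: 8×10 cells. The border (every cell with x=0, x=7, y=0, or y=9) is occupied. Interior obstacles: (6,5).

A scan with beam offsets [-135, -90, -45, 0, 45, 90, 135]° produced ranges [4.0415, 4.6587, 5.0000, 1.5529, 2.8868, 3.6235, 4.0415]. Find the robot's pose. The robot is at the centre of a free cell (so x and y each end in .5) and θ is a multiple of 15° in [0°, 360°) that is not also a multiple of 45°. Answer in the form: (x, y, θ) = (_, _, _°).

(x, y, θ) = (4.5, 5.5, 345°)

The pose lattice has 47·16 = 752 candidates. Test each by forward raycasting.
  (1.5, 3.5, 285°): beam 1 = 0.5774 ≠ 4.0415 ✗
  (5.5, 8.5, 300°): beam 1 = 1.9319 ≠ 4.0415 ✗
  (3.5, 3.5, 255°): beam 1 = 5.0000 ≠ 4.0415 ✗
  …
  (4.5, 5.5, 345°): r_1=4.0415, r_2=4.6587, r_3=5.0000, r_4=1.5529, r_5=2.8868, r_6=3.6235, r_7=4.0415 — all match ✓
No second candidate reproduces the full scan.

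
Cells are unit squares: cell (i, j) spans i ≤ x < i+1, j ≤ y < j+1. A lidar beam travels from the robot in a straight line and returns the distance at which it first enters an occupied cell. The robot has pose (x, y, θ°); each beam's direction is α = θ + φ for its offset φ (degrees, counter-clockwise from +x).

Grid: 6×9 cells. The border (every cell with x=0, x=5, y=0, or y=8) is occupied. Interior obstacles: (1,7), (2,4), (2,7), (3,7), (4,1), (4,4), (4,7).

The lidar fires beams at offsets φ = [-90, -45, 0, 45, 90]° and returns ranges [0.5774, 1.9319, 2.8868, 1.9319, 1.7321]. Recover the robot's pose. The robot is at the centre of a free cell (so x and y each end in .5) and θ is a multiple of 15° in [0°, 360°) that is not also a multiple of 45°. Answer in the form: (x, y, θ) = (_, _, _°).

(x, y, θ) = (3.5, 6.5, 210°)

Enumerate (i+0.5, j+0.5, θ) over the 21 free cells and 16 admissible headings. For each, cast all 5 beams and compare to the given ranges.
  (1.5, 2.5, 285°): beam 1 = 0.5176 ≠ 0.5774 ✗
  (2.5, 2.5, 105°): beam 1 = 2.5882 ≠ 0.5774 ✗
  (4.5, 2.5, 345°): beam 1 = 0.5176 ≠ 0.5774 ✗
  (2.5, 3.5, 105°): beam 1 = 1.9319 ≠ 0.5774 ✗
  …
  (3.5, 6.5, 210°): r_1=0.5774, r_2=1.9319, r_3=2.8868, r_4=1.9319, r_5=1.7321 — all match ✓
No second candidate reproduces the full scan.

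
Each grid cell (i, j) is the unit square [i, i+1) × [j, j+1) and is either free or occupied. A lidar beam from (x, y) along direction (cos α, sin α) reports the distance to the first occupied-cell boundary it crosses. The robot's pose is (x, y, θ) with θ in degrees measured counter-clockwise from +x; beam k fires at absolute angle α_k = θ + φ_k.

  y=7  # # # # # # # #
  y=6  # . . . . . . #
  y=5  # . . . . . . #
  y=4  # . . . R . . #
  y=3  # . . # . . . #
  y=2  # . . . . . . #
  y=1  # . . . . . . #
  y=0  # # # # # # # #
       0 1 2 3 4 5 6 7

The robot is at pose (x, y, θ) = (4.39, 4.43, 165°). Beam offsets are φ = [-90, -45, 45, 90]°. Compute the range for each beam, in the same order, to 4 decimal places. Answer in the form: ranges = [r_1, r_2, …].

ranges = [2.6607, 2.9676, 0.8600, 3.5510]

beam 1: φ=-90°, α=75°
  dir = (cos 75°, sin 75°) = (0.2588, 0.9659); from cell (4,4)
  next x-line at t=2.3569, next y-line at t=0.5901; Δt_x=3.8637, Δt_y=1.0353
    y: enter (4,5) at t=0.5901
    y: enter (4,6) at t=1.6254
    x: enter (5,6) at t=2.3569
    y: enter (5,7) at t=2.6607 ← occupied
  → r_1 = 2.6607
beam 2: φ=-45°, α=120°
  dir = (cos 120°, sin 120°) = (-0.5000, 0.8660); from cell (4,4)
  next x-line at t=0.7800, next y-line at t=0.6582; Δt_x=2.0000, Δt_y=1.1547
    y: enter (4,5) at t=0.6582
    x: enter (3,5) at t=0.7800
    y: enter (3,6) at t=1.8129
    x: enter (2,6) at t=2.7800
    y: enter (2,7) at t=2.9676 ← occupied
  → r_2 = 2.9676
beam 3: φ=45°, α=210°
  dir = (cos 210°, sin 210°) = (-0.8660, -0.5000); from cell (4,4)
  next x-line at t=0.4503, next y-line at t=0.8600; Δt_x=1.1547, Δt_y=2.0000
    x: enter (3,4) at t=0.4503
    y: enter (3,3) at t=0.8600 ← occupied
  → r_3 = 0.8600
beam 4: φ=90°, α=255°
  dir = (cos 255°, sin 255°) = (-0.2588, -0.9659); from cell (4,4)
  next x-line at t=1.5068, next y-line at t=0.4452; Δt_x=3.8637, Δt_y=1.0353
    y: enter (4,3) at t=0.4452
    y: enter (4,2) at t=1.4804
    x: enter (3,2) at t=1.5068
    y: enter (3,1) at t=2.5157
    y: enter (3,0) at t=3.5510 ← occupied
  → r_4 = 3.5510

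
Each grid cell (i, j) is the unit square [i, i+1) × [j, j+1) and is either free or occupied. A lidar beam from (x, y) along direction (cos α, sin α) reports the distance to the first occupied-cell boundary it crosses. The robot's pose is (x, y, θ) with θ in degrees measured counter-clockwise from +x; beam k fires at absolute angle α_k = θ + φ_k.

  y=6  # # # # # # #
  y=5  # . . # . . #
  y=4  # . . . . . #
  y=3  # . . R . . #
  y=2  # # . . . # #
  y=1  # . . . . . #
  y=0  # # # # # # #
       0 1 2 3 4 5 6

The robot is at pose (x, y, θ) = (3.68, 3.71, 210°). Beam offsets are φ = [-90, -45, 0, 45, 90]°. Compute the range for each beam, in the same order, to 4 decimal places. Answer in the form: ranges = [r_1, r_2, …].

beam 1: φ=-90°, α=120°
  dir = (cos 120°, sin 120°) = (-0.5000, 0.8660); from cell (3,3)
  next x-line at t=1.3600, next y-line at t=0.3349; Δt_x=2.0000, Δt_y=1.1547
    y: enter (3,4) at t=0.3349
    x: enter (2,4) at t=1.3600
    y: enter (2,5) at t=1.4896
    y: enter (2,6) at t=2.6443 ← occupied
  → r_1 = 2.6443
beam 2: φ=-45°, α=165°
  dir = (cos 165°, sin 165°) = (-0.9659, 0.2588); from cell (3,3)
  next x-line at t=0.7040, next y-line at t=1.1205; Δt_x=1.0353, Δt_y=3.8637
    x: enter (2,3) at t=0.7040
    y: enter (2,4) at t=1.1205
    x: enter (1,4) at t=1.7393
    x: enter (0,4) at t=2.7745 ← occupied
  → r_2 = 2.7745
beam 3: φ=0°, α=210°
  dir = (cos 210°, sin 210°) = (-0.8660, -0.5000); from cell (3,3)
  next x-line at t=0.7852, next y-line at t=1.4200; Δt_x=1.1547, Δt_y=2.0000
    x: enter (2,3) at t=0.7852
    y: enter (2,2) at t=1.4200
    x: enter (1,2) at t=1.9399 ← occupied
  → r_3 = 1.9399
beam 4: φ=45°, α=255°
  dir = (cos 255°, sin 255°) = (-0.2588, -0.9659); from cell (3,3)
  next x-line at t=2.6273, next y-line at t=0.7350; Δt_x=3.8637, Δt_y=1.0353
    y: enter (3,2) at t=0.7350
    y: enter (3,1) at t=1.7703
    x: enter (2,1) at t=2.6273
    y: enter (2,0) at t=2.8056 ← occupied
  → r_4 = 2.8056
beam 5: φ=90°, α=300°
  dir = (cos 300°, sin 300°) = (0.5000, -0.8660); from cell (3,3)
  next x-line at t=0.6400, next y-line at t=0.8198; Δt_x=2.0000, Δt_y=1.1547
    x: enter (4,3) at t=0.6400
    y: enter (4,2) at t=0.8198
    y: enter (4,1) at t=1.9745
    x: enter (5,1) at t=2.6400
    y: enter (5,0) at t=3.1292 ← occupied
  → r_5 = 3.1292

ranges = [2.6443, 2.7745, 1.9399, 2.8056, 3.1292]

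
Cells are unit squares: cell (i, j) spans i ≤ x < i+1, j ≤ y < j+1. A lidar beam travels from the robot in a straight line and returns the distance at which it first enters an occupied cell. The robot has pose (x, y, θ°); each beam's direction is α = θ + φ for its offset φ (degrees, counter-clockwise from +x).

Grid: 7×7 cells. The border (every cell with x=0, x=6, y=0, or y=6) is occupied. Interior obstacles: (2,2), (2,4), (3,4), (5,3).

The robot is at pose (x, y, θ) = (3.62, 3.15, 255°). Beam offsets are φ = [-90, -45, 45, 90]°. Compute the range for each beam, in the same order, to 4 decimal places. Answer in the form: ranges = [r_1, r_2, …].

beam 1: φ=-90°, α=165°
  dir = (cos 165°, sin 165°) = (-0.9659, 0.2588); from cell (3,3)
  next x-line at t=0.6419, next y-line at t=3.2841; Δt_x=1.0353, Δt_y=3.8637
    x: enter (2,3) at t=0.6419
    x: enter (1,3) at t=1.6771
    x: enter (0,3) at t=2.7124 ← occupied
  → r_1 = 2.7124
beam 2: φ=-45°, α=210°
  dir = (cos 210°, sin 210°) = (-0.8660, -0.5000); from cell (3,3)
  next x-line at t=0.7159, next y-line at t=0.3000; Δt_x=1.1547, Δt_y=2.0000
    y: enter (3,2) at t=0.3000
    x: enter (2,2) at t=0.7159 ← occupied
  → r_2 = 0.7159
beam 3: φ=45°, α=300°
  dir = (cos 300°, sin 300°) = (0.5000, -0.8660); from cell (3,3)
  next x-line at t=0.7600, next y-line at t=0.1732; Δt_x=2.0000, Δt_y=1.1547
    y: enter (3,2) at t=0.1732
    x: enter (4,2) at t=0.7600
    y: enter (4,1) at t=1.3279
    y: enter (4,0) at t=2.4826 ← occupied
  → r_3 = 2.4826
beam 4: φ=90°, α=345°
  dir = (cos 345°, sin 345°) = (0.9659, -0.2588); from cell (3,3)
  next x-line at t=0.3934, next y-line at t=0.5796; Δt_x=1.0353, Δt_y=3.8637
    x: enter (4,3) at t=0.3934
    y: enter (4,2) at t=0.5796
    x: enter (5,2) at t=1.4287
    x: enter (6,2) at t=2.4640 ← occupied
  → r_4 = 2.4640

ranges = [2.7124, 0.7159, 2.4826, 2.4640]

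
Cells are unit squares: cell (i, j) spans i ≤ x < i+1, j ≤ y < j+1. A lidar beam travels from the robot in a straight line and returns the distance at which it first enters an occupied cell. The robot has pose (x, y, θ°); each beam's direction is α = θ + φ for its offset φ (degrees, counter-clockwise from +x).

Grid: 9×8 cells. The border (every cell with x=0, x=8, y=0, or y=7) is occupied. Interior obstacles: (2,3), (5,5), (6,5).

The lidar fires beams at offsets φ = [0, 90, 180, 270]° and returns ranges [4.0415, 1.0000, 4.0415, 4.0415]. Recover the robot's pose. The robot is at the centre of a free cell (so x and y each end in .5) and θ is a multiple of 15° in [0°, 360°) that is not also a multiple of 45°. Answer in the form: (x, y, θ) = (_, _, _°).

Enumerate (i+0.5, j+0.5, θ) over the 39 free cells and 16 admissible headings. For each, cast all 4 beams and compare to the given ranges.
  (1.5, 1.5, 15°): beam 1 = 6.7293 ≠ 4.0415 ✗
  (3.5, 3.5, 105°): beam 1 = 3.6235 ≠ 4.0415 ✗
  (4.5, 6.5, 345°): beam 1 = 1.9319 ≠ 4.0415 ✗
  …
  (4.5, 4.5, 330°): r_1=4.0415, r_2=1.0000, r_3=4.0415, r_4=4.0415 — all match ✓
Only this pose fits every beam.

(x, y, θ) = (4.5, 4.5, 330°)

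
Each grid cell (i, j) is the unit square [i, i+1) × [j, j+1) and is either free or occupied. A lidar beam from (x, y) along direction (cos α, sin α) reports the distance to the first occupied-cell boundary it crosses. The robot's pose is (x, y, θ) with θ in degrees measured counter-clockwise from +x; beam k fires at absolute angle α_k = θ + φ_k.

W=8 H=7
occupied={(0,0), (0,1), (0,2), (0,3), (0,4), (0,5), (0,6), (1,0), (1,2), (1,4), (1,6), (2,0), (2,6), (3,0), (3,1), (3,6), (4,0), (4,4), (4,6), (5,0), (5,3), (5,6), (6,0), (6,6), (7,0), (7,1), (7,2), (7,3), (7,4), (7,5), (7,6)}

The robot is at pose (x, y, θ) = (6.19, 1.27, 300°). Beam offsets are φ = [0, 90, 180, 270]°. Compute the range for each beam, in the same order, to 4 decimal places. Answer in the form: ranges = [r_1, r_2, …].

beam 1: φ=0°, α=300°
  d=(0.5000,-0.8660)  start (6,1)  tX=1.6200 tY=0.3118  stride 1/|dx|=2.0000 1/|dy|=1.1547
    cross y-line → (6,0), t=0.3118 (wall)
  → r_1 = 0.3118
beam 2: φ=90°, α=30°
  d=(0.8660,0.5000)  start (6,1)  tX=0.9353 tY=1.4600  stride 1/|dx|=1.1547 1/|dy|=2.0000
    cross x-line → (7,1), t=0.9353 (wall)
  → r_2 = 0.9353
beam 3: φ=180°, α=120°
  d=(-0.5000,0.8660)  start (6,1)  tX=0.3800 tY=0.8429  stride 1/|dx|=2.0000 1/|dy|=1.1547
    cross x-line → (5,1), t=0.3800
    cross y-line → (5,2), t=0.8429
    cross y-line → (5,3), t=1.9976 (wall)
  → r_3 = 1.9976
beam 4: φ=270°, α=210°
  d=(-0.8660,-0.5000)  start (6,1)  tX=0.2194 tY=0.5400  stride 1/|dx|=1.1547 1/|dy|=2.0000
    cross x-line → (5,1), t=0.2194
    cross y-line → (5,0), t=0.5400 (wall)
  → r_4 = 0.5400

ranges = [0.3118, 0.9353, 1.9976, 0.5400]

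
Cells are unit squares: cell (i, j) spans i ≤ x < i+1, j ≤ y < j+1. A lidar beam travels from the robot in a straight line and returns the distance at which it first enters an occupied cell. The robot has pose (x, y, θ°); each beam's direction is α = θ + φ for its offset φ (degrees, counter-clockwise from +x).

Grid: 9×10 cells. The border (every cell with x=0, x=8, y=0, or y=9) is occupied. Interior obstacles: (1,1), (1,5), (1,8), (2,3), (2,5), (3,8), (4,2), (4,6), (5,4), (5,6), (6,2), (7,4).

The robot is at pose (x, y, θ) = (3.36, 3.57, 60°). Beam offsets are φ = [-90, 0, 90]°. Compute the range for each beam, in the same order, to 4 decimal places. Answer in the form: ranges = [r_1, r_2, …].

beam 1: φ=-90°, α=330°
  cosα=0.8660 sinα=-0.5000 | (3,3) | tMaxX 0.7390 tMaxY 1.1400 | tΔX 1.1547 tΔY 2.0000
    t=0.7390 [x] (4,3)
    t=1.1400 [y] (4,2) — stop
  → r_1 = 1.1400
beam 2: φ=0°, α=60°
  cosα=0.5000 sinα=0.8660 | (3,3) | tMaxX 1.2800 tMaxY 0.4965 | tΔX 2.0000 tΔY 1.1547
    t=0.4965 [y] (3,4)
    t=1.2800 [x] (4,4)
    t=1.6512 [y] (4,5)
    t=2.8059 [y] (4,6) — stop
  → r_2 = 2.8059
beam 3: φ=90°, α=150°
  cosα=-0.8660 sinα=0.5000 | (3,3) | tMaxX 0.4157 tMaxY 0.8600 | tΔX 1.1547 tΔY 2.0000
    t=0.4157 [x] (2,3) — stop
  → r_3 = 0.4157

ranges = [1.1400, 2.8059, 0.4157]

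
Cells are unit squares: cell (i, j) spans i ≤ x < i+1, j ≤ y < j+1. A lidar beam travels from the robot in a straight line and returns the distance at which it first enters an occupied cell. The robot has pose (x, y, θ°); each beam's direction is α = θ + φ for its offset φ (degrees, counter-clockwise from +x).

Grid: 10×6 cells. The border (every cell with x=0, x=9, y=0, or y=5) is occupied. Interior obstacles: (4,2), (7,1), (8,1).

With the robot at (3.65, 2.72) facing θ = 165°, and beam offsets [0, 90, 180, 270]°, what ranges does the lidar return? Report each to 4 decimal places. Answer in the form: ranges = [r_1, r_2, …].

ranges = [2.7435, 1.7807, 0.3623, 2.3604]

beam 1: φ=0°, α=165°
  dir = (cos 165°, sin 165°) = (-0.9659, 0.2588); from cell (3,2)
  next x-line at t=0.6729, next y-line at t=1.0818; Δt_x=1.0353, Δt_y=3.8637
    x: enter (2,2) at t=0.6729
    y: enter (2,3) at t=1.0818
    x: enter (1,3) at t=1.7082
    x: enter (0,3) at t=2.7435 ← occupied
  → r_1 = 2.7435
beam 2: φ=90°, α=255°
  dir = (cos 255°, sin 255°) = (-0.2588, -0.9659); from cell (3,2)
  next x-line at t=2.5114, next y-line at t=0.7454; Δt_x=3.8637, Δt_y=1.0353
    y: enter (3,1) at t=0.7454
    y: enter (3,0) at t=1.7807 ← occupied
  → r_2 = 1.7807
beam 3: φ=180°, α=345°
  dir = (cos 345°, sin 345°) = (0.9659, -0.2588); from cell (3,2)
  next x-line at t=0.3623, next y-line at t=2.7819; Δt_x=1.0353, Δt_y=3.8637
    x: enter (4,2) at t=0.3623 ← occupied
  → r_3 = 0.3623
beam 4: φ=270°, α=75°
  dir = (cos 75°, sin 75°) = (0.2588, 0.9659); from cell (3,2)
  next x-line at t=1.3523, next y-line at t=0.2899; Δt_x=3.8637, Δt_y=1.0353
    y: enter (3,3) at t=0.2899
    y: enter (3,4) at t=1.3252
    x: enter (4,4) at t=1.3523
    y: enter (4,5) at t=2.3604 ← occupied
  → r_4 = 2.3604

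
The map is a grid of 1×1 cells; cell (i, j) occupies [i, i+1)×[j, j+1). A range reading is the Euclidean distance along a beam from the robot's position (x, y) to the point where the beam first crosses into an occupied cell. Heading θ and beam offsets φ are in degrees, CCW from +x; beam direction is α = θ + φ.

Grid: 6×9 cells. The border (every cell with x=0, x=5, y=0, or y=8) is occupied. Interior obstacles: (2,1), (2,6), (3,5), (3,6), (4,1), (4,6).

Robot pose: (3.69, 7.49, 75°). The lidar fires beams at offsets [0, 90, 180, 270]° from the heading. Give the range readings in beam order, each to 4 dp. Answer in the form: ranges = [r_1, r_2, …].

ranges = [0.5280, 1.9705, 0.5073, 1.3562]

beam 1: φ=0°, α=75°
  d=(0.2588,0.9659)  start (3,7)  tX=1.1977 tY=0.5280  stride 1/|dx|=3.8637 1/|dy|=1.0353
    cross y-line → (3,8), t=0.5280 (wall)
  → r_1 = 0.5280
beam 2: φ=90°, α=165°
  d=(-0.9659,0.2588)  start (3,7)  tX=0.7143 tY=1.9705  stride 1/|dx|=1.0353 1/|dy|=3.8637
    cross x-line → (2,7), t=0.7143
    cross x-line → (1,7), t=1.7496
    cross y-line → (1,8), t=1.9705 (wall)
  → r_2 = 1.9705
beam 3: φ=180°, α=255°
  d=(-0.2588,-0.9659)  start (3,7)  tX=2.6660 tY=0.5073  stride 1/|dx|=3.8637 1/|dy|=1.0353
    cross y-line → (3,6), t=0.5073 (wall)
  → r_3 = 0.5073
beam 4: φ=270°, α=345°
  d=(0.9659,-0.2588)  start (3,7)  tX=0.3209 tY=1.8932  stride 1/|dx|=1.0353 1/|dy|=3.8637
    cross x-line → (4,7), t=0.3209
    cross x-line → (5,7), t=1.3562 (wall)
  → r_4 = 1.3562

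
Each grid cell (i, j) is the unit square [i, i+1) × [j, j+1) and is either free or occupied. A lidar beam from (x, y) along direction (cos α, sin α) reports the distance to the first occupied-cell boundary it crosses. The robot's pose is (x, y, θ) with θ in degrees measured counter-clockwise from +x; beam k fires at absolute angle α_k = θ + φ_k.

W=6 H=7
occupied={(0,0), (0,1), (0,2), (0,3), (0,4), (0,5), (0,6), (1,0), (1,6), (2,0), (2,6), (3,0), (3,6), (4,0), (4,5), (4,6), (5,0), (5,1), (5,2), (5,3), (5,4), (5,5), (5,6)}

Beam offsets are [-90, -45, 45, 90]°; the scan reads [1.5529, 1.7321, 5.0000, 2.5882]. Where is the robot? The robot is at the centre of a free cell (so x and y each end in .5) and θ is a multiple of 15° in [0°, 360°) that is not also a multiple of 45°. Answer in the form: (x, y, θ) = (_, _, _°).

(x, y, θ) = (3.5, 1.5, 75°)

Candidates: 19 free-cell centres × 16 headings = 304 poses. Raycast each; keep the one whose scan matches to 4 dp.
  (3.5, 1.5, 300°): beam 1 = 1.0000 ≠ 1.5529 ✗
  (2.5, 1.5, 15°): beam 1 = 0.5176 ≠ 1.5529 ✗
  (3.5, 2.5, 120°): beam 1 = 1.7321 ≠ 1.5529 ✗
  …
  (3.5, 1.5, 75°): r_1=1.5529, r_2=1.7321, r_3=5.0000, r_4=2.5882 — all match ✓
Unique over the lattice → pose = (3.5, 1.5, 75°).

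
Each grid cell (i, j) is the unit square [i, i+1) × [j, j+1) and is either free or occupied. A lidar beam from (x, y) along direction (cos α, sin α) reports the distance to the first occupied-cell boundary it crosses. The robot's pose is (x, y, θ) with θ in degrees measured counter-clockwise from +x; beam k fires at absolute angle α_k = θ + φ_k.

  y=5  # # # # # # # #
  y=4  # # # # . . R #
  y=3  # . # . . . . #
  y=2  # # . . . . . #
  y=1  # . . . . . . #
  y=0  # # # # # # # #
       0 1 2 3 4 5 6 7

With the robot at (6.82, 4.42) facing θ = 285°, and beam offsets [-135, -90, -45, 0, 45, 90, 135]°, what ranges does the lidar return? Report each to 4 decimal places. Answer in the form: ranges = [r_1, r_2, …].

beam 1: φ=-135°, α=150°
  d=(-0.8660,0.5000)  start (6,4)  tX=0.9469 tY=1.1600  stride 1/|dx|=1.1547 1/|dy|=2.0000
    cross x-line → (5,4), t=0.9469
    cross y-line → (5,5), t=1.1600 (wall)
  → r_1 = 1.1600
beam 2: φ=-90°, α=195°
  d=(-0.9659,-0.2588)  start (6,4)  tX=0.8489 tY=1.6228  stride 1/|dx|=1.0353 1/|dy|=3.8637
    cross x-line → (5,4), t=0.8489
    cross y-line → (5,3), t=1.6228
    cross x-line → (4,3), t=1.8842
    cross x-line → (3,3), t=2.9195
    cross x-line → (2,3), t=3.9548 (wall)
  → r_2 = 3.9548
beam 3: φ=-45°, α=240°
  d=(-0.5000,-0.8660)  start (6,4)  tX=1.6400 tY=0.4850  stride 1/|dx|=2.0000 1/|dy|=1.1547
    cross y-line → (6,3), t=0.4850
    cross y-line → (6,2), t=1.6397
    cross x-line → (5,2), t=1.6400
    cross y-line → (5,1), t=2.7944
    cross x-line → (4,1), t=3.6400
    cross y-line → (4,0), t=3.9491 (wall)
  → r_3 = 3.9491
beam 4: φ=0°, α=285°
  d=(0.2588,-0.9659)  start (6,4)  tX=0.6955 tY=0.4348  stride 1/|dx|=3.8637 1/|dy|=1.0353
    cross y-line → (6,3), t=0.4348
    cross x-line → (7,3), t=0.6955 (wall)
  → r_4 = 0.6955
beam 5: φ=45°, α=330°
  d=(0.8660,-0.5000)  start (6,4)  tX=0.2078 tY=0.8400  stride 1/|dx|=1.1547 1/|dy|=2.0000
    cross x-line → (7,4), t=0.2078 (wall)
  → r_5 = 0.2078
beam 6: φ=90°, α=15°
  d=(0.9659,0.2588)  start (6,4)  tX=0.1863 tY=2.2409  stride 1/|dx|=1.0353 1/|dy|=3.8637
    cross x-line → (7,4), t=0.1863 (wall)
  → r_6 = 0.1863
beam 7: φ=135°, α=60°
  d=(0.5000,0.8660)  start (6,4)  tX=0.3600 tY=0.6697  stride 1/|dx|=2.0000 1/|dy|=1.1547
    cross x-line → (7,4), t=0.3600 (wall)
  → r_7 = 0.3600

ranges = [1.1600, 3.9548, 3.9491, 0.6955, 0.2078, 0.1863, 0.3600]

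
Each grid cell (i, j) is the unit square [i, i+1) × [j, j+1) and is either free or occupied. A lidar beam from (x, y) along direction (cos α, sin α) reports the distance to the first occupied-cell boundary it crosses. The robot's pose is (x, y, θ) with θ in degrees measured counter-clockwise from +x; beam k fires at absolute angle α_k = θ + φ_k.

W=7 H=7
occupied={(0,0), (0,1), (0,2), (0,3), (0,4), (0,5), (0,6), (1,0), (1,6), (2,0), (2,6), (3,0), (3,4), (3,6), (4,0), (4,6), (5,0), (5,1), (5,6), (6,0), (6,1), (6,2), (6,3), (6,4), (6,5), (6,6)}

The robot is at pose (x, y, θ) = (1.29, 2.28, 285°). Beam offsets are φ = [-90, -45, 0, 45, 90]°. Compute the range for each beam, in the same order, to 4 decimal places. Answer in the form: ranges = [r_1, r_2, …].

ranges = [0.3002, 0.5800, 1.3252, 2.5600, 4.8762]

beam 1: φ=-90°, α=195°
  dir = (cos 195°, sin 195°) = (-0.9659, -0.2588); from cell (1,2)
  next x-line at t=0.3002, next y-line at t=1.0818; Δt_x=1.0353, Δt_y=3.8637
    x: enter (0,2) at t=0.3002 ← occupied
  → r_1 = 0.3002
beam 2: φ=-45°, α=240°
  dir = (cos 240°, sin 240°) = (-0.5000, -0.8660); from cell (1,2)
  next x-line at t=0.5800, next y-line at t=0.3233; Δt_x=2.0000, Δt_y=1.1547
    y: enter (1,1) at t=0.3233
    x: enter (0,1) at t=0.5800 ← occupied
  → r_2 = 0.5800
beam 3: φ=0°, α=285°
  dir = (cos 285°, sin 285°) = (0.2588, -0.9659); from cell (1,2)
  next x-line at t=2.7432, next y-line at t=0.2899; Δt_x=3.8637, Δt_y=1.0353
    y: enter (1,1) at t=0.2899
    y: enter (1,0) at t=1.3252 ← occupied
  → r_3 = 1.3252
beam 4: φ=45°, α=330°
  dir = (cos 330°, sin 330°) = (0.8660, -0.5000); from cell (1,2)
  next x-line at t=0.8198, next y-line at t=0.5600; Δt_x=1.1547, Δt_y=2.0000
    y: enter (1,1) at t=0.5600
    x: enter (2,1) at t=0.8198
    x: enter (3,1) at t=1.9745
    y: enter (3,0) at t=2.5600 ← occupied
  → r_4 = 2.5600
beam 5: φ=90°, α=15°
  dir = (cos 15°, sin 15°) = (0.9659, 0.2588); from cell (1,2)
  next x-line at t=0.7350, next y-line at t=2.7819; Δt_x=1.0353, Δt_y=3.8637
    x: enter (2,2) at t=0.7350
    x: enter (3,2) at t=1.7703
    y: enter (3,3) at t=2.7819
    x: enter (4,3) at t=2.8056
    x: enter (5,3) at t=3.8409
    x: enter (6,3) at t=4.8762 ← occupied
  → r_5 = 4.8762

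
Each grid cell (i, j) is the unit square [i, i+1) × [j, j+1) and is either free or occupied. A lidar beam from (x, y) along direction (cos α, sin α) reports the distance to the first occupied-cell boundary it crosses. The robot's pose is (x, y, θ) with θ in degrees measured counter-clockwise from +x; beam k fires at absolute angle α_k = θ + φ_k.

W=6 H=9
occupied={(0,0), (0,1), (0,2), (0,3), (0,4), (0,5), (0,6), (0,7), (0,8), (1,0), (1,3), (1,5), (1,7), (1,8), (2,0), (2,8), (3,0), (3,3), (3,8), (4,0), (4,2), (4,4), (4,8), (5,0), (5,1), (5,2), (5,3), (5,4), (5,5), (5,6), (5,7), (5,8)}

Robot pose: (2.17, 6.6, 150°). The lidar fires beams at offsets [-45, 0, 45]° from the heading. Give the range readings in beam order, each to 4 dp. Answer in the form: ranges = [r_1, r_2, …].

beam 1: φ=-45°, α=105°
  direction (-0.2588, 0.9659); cell (2,6); t to first gridline: x 0.6568, y 0.4141 (then +3.8637 / +1.0353)
    (2,7) via y @ 0.4141
    (1,7) via x @ 0.6568  # hit
  → r_1 = 0.6568
beam 2: φ=0°, α=150°
  direction (-0.8660, 0.5000); cell (2,6); t to first gridline: x 0.1963, y 0.8000 (then +1.1547 / +2.0000)
    (1,6) via x @ 0.1963
    (1,7) via y @ 0.8000  # hit
  → r_2 = 0.8000
beam 3: φ=45°, α=195°
  direction (-0.9659, -0.2588); cell (2,6); t to first gridline: x 0.1760, y 2.3182 (then +1.0353 / +3.8637)
    (1,6) via x @ 0.1760
    (0,6) via x @ 1.2113  # hit
  → r_3 = 1.2113

ranges = [0.6568, 0.8000, 1.2113]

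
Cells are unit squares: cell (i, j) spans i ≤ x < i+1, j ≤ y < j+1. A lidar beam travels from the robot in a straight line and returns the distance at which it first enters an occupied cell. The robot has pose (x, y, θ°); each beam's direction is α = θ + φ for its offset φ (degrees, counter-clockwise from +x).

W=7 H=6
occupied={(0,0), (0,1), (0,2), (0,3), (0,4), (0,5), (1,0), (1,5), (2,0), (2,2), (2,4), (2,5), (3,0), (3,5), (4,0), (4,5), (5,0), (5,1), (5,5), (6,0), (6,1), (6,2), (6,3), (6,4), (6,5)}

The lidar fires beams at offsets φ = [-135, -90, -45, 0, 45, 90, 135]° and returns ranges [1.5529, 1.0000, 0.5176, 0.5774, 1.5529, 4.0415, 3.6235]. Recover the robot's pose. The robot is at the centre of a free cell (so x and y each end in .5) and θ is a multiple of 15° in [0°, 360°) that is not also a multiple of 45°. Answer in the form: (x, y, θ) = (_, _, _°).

(x, y, θ) = (4.5, 4.5, 120°)

Candidates: 17 free-cell centres × 16 headings = 272 poses. Raycast each; keep the one whose scan matches to 4 dp.
  (4.5, 4.5, 240°): beam 1 = 0.5176 ≠ 1.5529 ✗
  (2.5, 1.5, 30°): beam 1 = 0.5176 ≠ 1.5529 ✗
  (3.5, 1.5, 210°): beam 1 = 3.6235 ≠ 1.5529 ✗
  (1.5, 4.5, 120°): beam 1 = 0.5176 ≠ 1.5529 ✗
  (1.5, 4.5, 240°): beam 1 = 0.5176 ≠ 1.5529 ✗
  …
  (4.5, 4.5, 120°): r_1=1.5529, r_2=1.0000, r_3=0.5176, r_4=0.5774, r_5=1.5529, r_6=4.0415, r_7=3.6235 — all match ✓
No second candidate reproduces the full scan.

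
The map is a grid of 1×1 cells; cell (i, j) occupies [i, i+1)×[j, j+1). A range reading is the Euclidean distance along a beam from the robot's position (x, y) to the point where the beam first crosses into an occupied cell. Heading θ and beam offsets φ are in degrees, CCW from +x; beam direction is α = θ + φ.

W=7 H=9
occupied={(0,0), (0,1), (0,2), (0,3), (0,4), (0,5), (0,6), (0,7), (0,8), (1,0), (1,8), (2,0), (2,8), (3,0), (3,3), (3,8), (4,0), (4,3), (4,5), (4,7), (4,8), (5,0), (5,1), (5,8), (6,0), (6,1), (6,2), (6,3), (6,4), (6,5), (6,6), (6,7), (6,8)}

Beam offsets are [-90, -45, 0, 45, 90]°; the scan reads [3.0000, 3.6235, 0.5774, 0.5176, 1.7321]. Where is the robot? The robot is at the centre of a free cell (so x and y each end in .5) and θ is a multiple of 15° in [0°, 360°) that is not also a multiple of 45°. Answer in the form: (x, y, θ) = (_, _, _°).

(x, y, θ) = (4.5, 6.5, 240°)

The pose lattice has 30·16 = 480 candidates. Test each by forward raycasting.
  (3.5, 4.5, 285°): beam 1 = 2.5882 ≠ 3.0000 ✗
  (1.5, 2.5, 345°): beam 1 = 1.5529 ≠ 3.0000 ✗
  (3.5, 5.5, 300°): beam 1 = 2.8868 ≠ 3.0000 ✗
  …
  (4.5, 6.5, 240°): r_1=3.0000, r_2=3.6235, r_3=0.5774, r_4=0.5176, r_5=1.7321 — all match ✓
Only this pose fits every beam.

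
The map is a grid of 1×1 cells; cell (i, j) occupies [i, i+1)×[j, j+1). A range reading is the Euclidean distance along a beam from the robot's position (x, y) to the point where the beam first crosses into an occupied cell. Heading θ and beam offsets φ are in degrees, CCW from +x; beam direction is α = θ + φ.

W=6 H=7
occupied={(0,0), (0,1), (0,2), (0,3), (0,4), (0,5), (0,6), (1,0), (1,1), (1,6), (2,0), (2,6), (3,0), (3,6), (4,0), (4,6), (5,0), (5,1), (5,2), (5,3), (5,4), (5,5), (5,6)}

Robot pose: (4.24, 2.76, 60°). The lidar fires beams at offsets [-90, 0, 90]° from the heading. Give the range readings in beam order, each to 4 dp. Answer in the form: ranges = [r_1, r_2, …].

beam 1: φ=-90°, α=330°
  d=(0.8660,-0.5000)  start (4,2)  tX=0.8776 tY=1.5200  stride 1/|dx|=1.1547 1/|dy|=2.0000
    cross x-line → (5,2), t=0.8776 (wall)
  → r_1 = 0.8776
beam 2: φ=0°, α=60°
  d=(0.5000,0.8660)  start (4,2)  tX=1.5200 tY=0.2771  stride 1/|dx|=2.0000 1/|dy|=1.1547
    cross y-line → (4,3), t=0.2771
    cross y-line → (4,4), t=1.4318
    cross x-line → (5,4), t=1.5200 (wall)
  → r_2 = 1.5200
beam 3: φ=90°, α=150°
  d=(-0.8660,0.5000)  start (4,2)  tX=0.2771 tY=0.4800  stride 1/|dx|=1.1547 1/|dy|=2.0000
    cross x-line → (3,2), t=0.2771
    cross y-line → (3,3), t=0.4800
    cross x-line → (2,3), t=1.4318
    cross y-line → (2,4), t=2.4800
    cross x-line → (1,4), t=2.5865
    cross x-line → (0,4), t=3.7412 (wall)
  → r_3 = 3.7412

ranges = [0.8776, 1.5200, 3.7412]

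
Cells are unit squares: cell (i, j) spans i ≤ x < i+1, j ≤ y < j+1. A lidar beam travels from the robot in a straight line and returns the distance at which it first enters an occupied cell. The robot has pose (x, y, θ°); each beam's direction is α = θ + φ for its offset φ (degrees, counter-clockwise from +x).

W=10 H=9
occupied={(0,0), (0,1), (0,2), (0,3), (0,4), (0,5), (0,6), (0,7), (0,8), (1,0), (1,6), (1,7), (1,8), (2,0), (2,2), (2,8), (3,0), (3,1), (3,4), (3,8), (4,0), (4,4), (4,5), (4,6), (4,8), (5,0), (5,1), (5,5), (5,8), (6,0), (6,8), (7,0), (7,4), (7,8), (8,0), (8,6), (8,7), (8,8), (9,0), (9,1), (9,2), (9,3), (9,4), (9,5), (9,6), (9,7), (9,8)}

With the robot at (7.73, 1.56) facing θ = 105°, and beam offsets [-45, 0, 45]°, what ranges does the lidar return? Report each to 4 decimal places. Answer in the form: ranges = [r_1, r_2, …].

ranges = [2.5400, 2.5261, 4.8800]

beam 1: φ=-45°, α=60°
  direction (0.5000, 0.8660); cell (7,1); t to first gridline: x 0.5400, y 0.5081 (then +2.0000 / +1.1547)
    (7,2) via y @ 0.5081
    (8,2) via x @ 0.5400
    (8,3) via y @ 1.6628
    (9,3) via x @ 2.5400  # hit
  → r_1 = 2.5400
beam 2: φ=0°, α=105°
  direction (-0.2588, 0.9659); cell (7,1); t to first gridline: x 2.8205, y 0.4555 (then +3.8637 / +1.0353)
    (7,2) via y @ 0.4555
    (7,3) via y @ 1.4908
    (7,4) via y @ 2.5261  # hit
  → r_2 = 2.5261
beam 3: φ=45°, α=150°
  direction (-0.8660, 0.5000); cell (7,1); t to first gridline: x 0.8429, y 0.8800 (then +1.1547 / +2.0000)
    (6,1) via x @ 0.8429
    (6,2) via y @ 0.8800
    (5,2) via x @ 1.9976
    (5,3) via y @ 2.8800
    (4,3) via x @ 3.1523
    (3,3) via x @ 4.3070
    (3,4) via y @ 4.8800  # hit
  → r_3 = 4.8800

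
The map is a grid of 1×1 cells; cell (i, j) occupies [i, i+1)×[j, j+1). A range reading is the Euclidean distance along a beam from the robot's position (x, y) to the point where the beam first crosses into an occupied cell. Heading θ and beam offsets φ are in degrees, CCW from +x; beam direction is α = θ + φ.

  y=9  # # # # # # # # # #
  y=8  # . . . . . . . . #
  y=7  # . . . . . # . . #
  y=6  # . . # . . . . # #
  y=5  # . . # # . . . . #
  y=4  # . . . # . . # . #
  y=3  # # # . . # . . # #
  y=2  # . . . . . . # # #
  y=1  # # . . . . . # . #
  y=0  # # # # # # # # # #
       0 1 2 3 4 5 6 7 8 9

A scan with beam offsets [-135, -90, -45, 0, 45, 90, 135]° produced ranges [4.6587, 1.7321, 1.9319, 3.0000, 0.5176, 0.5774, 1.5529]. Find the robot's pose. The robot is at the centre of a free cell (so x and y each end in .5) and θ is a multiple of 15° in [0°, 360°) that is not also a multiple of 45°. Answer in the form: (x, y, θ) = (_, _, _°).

Enumerate (i+0.5, j+0.5, θ) over the 49 free cells and 16 admissible headings. For each, cast all 7 beams and compare to the given ranges.
  (5.5, 7.5, 210°): beam 1 = 1.5529 ≠ 4.6587 ✗
  (4.5, 1.5, 210°): beam 1 = 1.9319 ≠ 4.6587 ✗
  (7.5, 5.5, 75°): beam 1 = 0.5774 ≠ 4.6587 ✗
  (1.5, 7.5, 150°): beam 1 = 5.7956 ≠ 4.6587 ✗
  …
  (5.5, 7.5, 300°): r_1=4.6587, r_2=1.7321, r_3=1.9319, r_4=3.0000, r_5=0.5176, r_6=0.5774, r_7=1.5529 — all match ✓
Unique over the lattice → pose = (5.5, 7.5, 300°).

(x, y, θ) = (5.5, 7.5, 300°)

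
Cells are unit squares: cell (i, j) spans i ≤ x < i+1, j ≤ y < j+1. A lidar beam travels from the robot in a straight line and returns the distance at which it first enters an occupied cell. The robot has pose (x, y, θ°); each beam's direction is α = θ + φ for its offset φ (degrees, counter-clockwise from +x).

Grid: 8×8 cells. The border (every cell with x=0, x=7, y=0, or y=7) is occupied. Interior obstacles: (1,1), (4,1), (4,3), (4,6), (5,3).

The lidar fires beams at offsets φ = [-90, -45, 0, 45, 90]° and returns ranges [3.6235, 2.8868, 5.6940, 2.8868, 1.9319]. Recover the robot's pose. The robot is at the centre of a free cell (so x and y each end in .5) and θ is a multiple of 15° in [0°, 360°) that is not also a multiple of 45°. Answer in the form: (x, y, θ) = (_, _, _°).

(x, y, θ) = (1.5, 4.5, 15°)

Candidates: 31 free-cell centres × 16 headings = 496 poses. Raycast each; keep the one whose scan matches to 4 dp.
  (2.5, 2.5, 240°): beam 1 = 1.7321 ≠ 3.6235 ✗
  (4.5, 5.5, 60°): beam 1 = 2.8868 ≠ 3.6235 ✗
  (5.5, 1.5, 120°): beam 1 = 1.7321 ≠ 3.6235 ✗
  (5.5, 4.5, 300°): beam 1 = 1.0000 ≠ 3.6235 ✗
  …
  (1.5, 4.5, 15°): r_1=3.6235, r_2=2.8868, r_3=5.6940, r_4=2.8868, r_5=1.9319 — all match ✓
Unique over the lattice → pose = (1.5, 4.5, 15°).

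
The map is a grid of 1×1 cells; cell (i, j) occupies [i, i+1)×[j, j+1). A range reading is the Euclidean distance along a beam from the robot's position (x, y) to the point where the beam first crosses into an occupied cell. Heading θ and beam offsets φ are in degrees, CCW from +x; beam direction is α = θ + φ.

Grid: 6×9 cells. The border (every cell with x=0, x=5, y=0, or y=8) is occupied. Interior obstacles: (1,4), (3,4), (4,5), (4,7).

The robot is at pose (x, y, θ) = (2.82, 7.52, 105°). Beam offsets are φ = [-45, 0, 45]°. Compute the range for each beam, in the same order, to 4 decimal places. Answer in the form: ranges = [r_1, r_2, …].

beam 1: φ=-45°, α=60°
  cosα=0.5000 sinα=0.8660 | (2,7) | tMaxX 0.3600 tMaxY 0.5543 | tΔX 2.0000 tΔY 1.1547
    t=0.3600 [x] (3,7)
    t=0.5543 [y] (3,8) — stop
  → r_1 = 0.5543
beam 2: φ=0°, α=105°
  cosα=-0.2588 sinα=0.9659 | (2,7) | tMaxX 3.1682 tMaxY 0.4969 | tΔX 3.8637 tΔY 1.0353
    t=0.4969 [y] (2,8) — stop
  → r_2 = 0.4969
beam 3: φ=45°, α=150°
  cosα=-0.8660 sinα=0.5000 | (2,7) | tMaxX 0.9469 tMaxY 0.9600 | tΔX 1.1547 tΔY 2.0000
    t=0.9469 [x] (1,7)
    t=0.9600 [y] (1,8) — stop
  → r_3 = 0.9600

ranges = [0.5543, 0.4969, 0.9600]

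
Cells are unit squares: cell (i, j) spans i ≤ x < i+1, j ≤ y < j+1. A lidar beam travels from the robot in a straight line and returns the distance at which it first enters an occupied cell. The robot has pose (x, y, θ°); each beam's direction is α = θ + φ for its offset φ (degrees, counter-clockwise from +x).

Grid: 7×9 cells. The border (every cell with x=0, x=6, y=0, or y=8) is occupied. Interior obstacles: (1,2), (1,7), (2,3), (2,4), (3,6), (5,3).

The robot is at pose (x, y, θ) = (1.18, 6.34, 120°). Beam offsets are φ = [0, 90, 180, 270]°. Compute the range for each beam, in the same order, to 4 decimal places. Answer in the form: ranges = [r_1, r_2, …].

ranges = [0.3600, 0.2078, 1.6400, 3.3200]

beam 1: φ=0°, α=120°
  dir = (cos 120°, sin 120°) = (-0.5000, 0.8660); from cell (1,6)
  next x-line at t=0.3600, next y-line at t=0.7621; Δt_x=2.0000, Δt_y=1.1547
    x: enter (0,6) at t=0.3600 ← occupied
  → r_1 = 0.3600
beam 2: φ=90°, α=210°
  dir = (cos 210°, sin 210°) = (-0.8660, -0.5000); from cell (1,6)
  next x-line at t=0.2078, next y-line at t=0.6800; Δt_x=1.1547, Δt_y=2.0000
    x: enter (0,6) at t=0.2078 ← occupied
  → r_2 = 0.2078
beam 3: φ=180°, α=300°
  dir = (cos 300°, sin 300°) = (0.5000, -0.8660); from cell (1,6)
  next x-line at t=1.6400, next y-line at t=0.3926; Δt_x=2.0000, Δt_y=1.1547
    y: enter (1,5) at t=0.3926
    y: enter (1,4) at t=1.5473
    x: enter (2,4) at t=1.6400 ← occupied
  → r_3 = 1.6400
beam 4: φ=270°, α=30°
  dir = (cos 30°, sin 30°) = (0.8660, 0.5000); from cell (1,6)
  next x-line at t=0.9469, next y-line at t=1.3200; Δt_x=1.1547, Δt_y=2.0000
    x: enter (2,6) at t=0.9469
    y: enter (2,7) at t=1.3200
    x: enter (3,7) at t=2.1016
    x: enter (4,7) at t=3.2563
    y: enter (4,8) at t=3.3200 ← occupied
  → r_4 = 3.3200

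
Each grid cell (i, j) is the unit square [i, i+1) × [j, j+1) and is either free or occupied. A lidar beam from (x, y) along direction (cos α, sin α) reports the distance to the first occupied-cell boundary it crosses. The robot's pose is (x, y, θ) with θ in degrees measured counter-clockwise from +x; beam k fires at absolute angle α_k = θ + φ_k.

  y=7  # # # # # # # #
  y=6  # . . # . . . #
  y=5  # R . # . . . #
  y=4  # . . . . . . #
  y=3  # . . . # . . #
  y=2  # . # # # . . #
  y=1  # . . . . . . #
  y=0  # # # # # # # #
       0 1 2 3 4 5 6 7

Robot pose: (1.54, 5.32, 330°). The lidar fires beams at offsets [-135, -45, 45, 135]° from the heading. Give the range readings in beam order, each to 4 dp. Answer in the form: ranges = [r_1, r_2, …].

ranges = [0.5590, 2.4018, 1.5115, 1.7393]

beam 1: φ=-135°, α=195°
  cosα=-0.9659 sinα=-0.2588 | (1,5) | tMaxX 0.5590 tMaxY 1.2364 | tΔX 1.0353 tΔY 3.8637
    t=0.5590 [x] (0,5) — stop
  → r_1 = 0.5590
beam 2: φ=-45°, α=285°
  cosα=0.2588 sinα=-0.9659 | (1,5) | tMaxX 1.7773 tMaxY 0.3313 | tΔX 3.8637 tΔY 1.0353
    t=0.3313 [y] (1,4)
    t=1.3666 [y] (1,3)
    t=1.7773 [x] (2,3)
    t=2.4018 [y] (2,2) — stop
  → r_2 = 2.4018
beam 3: φ=45°, α=15°
  cosα=0.9659 sinα=0.2588 | (1,5) | tMaxX 0.4762 tMaxY 2.6273 | tΔX 1.0353 tΔY 3.8637
    t=0.4762 [x] (2,5)
    t=1.5115 [x] (3,5) — stop
  → r_3 = 1.5115
beam 4: φ=135°, α=105°
  cosα=-0.2588 sinα=0.9659 | (1,5) | tMaxX 2.0864 tMaxY 0.7040 | tΔX 3.8637 tΔY 1.0353
    t=0.7040 [y] (1,6)
    t=1.7393 [y] (1,7) — stop
  → r_4 = 1.7393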